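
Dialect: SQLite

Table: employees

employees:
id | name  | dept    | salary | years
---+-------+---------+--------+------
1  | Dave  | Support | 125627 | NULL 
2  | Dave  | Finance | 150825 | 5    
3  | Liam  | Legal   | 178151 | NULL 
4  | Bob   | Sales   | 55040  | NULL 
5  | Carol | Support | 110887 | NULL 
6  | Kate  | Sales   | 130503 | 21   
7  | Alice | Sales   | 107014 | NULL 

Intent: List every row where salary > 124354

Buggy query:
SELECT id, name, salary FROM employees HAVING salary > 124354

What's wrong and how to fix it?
Bug: HAVING filters the output of aggregation, but this query has no GROUP BY and no aggregate functions, so SQLite rejects it (HAVING clause on a non-aggregate query); the condition here is per row

Fix: Use WHERE for row-level filtering

Corrected query:
SELECT id, name, salary FROM employees WHERE salary > 124354

Result:
id | name | salary
---+------+-------
1  | Dave | 125627
2  | Dave | 150825
3  | Liam | 178151
6  | Kate | 130503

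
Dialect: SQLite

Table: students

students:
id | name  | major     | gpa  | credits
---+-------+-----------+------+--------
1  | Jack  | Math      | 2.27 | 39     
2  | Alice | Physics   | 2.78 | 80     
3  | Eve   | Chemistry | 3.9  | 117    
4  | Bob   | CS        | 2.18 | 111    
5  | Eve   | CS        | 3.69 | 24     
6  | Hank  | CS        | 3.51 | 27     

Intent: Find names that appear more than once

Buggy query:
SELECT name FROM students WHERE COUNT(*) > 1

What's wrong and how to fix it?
Bug: COUNT(*) is an aggregate and cannot be used in WHERE

Fix: GROUP BY name, then filter groups with HAVING COUNT(*) > 1

Corrected query:
SELECT name FROM students GROUP BY name HAVING COUNT(*) > 1

Result:
name
----
Eve 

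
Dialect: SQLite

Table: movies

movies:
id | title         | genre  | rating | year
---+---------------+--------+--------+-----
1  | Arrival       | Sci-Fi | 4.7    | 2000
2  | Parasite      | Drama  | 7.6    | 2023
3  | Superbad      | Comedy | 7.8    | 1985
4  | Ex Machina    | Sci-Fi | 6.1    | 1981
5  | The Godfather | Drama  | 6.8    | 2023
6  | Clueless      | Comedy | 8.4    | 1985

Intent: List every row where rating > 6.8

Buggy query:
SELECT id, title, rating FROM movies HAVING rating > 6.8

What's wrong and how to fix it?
Bug: This is a non-aggregate query (no GROUP BY, no aggregates), so in SQLite the HAVING clause is invalid here; a row-level condition belongs in WHERE

Fix: Use WHERE for row-level filtering

Corrected query:
SELECT id, title, rating FROM movies WHERE rating > 6.8

Result:
id | title    | rating
---+----------+-------
2  | Parasite | 7.6   
3  | Superbad | 7.8   
6  | Clueless | 8.4   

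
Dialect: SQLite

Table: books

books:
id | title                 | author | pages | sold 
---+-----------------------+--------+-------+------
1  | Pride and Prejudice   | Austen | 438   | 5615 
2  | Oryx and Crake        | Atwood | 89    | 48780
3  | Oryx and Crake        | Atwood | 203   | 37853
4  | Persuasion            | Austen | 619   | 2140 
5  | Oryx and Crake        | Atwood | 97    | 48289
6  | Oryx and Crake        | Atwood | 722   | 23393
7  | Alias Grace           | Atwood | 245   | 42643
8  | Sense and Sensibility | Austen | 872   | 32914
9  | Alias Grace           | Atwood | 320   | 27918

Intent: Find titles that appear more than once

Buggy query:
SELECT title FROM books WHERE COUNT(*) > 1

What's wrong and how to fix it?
Bug: WHERE can't reference COUNT(*); aggregates are computed after WHERE

Fix: GROUP BY title, then filter groups with HAVING COUNT(*) > 1

Corrected query:
SELECT title FROM books GROUP BY title HAVING COUNT(*) > 1

Result:
title         
--------------
Alias Grace   
Oryx and Crake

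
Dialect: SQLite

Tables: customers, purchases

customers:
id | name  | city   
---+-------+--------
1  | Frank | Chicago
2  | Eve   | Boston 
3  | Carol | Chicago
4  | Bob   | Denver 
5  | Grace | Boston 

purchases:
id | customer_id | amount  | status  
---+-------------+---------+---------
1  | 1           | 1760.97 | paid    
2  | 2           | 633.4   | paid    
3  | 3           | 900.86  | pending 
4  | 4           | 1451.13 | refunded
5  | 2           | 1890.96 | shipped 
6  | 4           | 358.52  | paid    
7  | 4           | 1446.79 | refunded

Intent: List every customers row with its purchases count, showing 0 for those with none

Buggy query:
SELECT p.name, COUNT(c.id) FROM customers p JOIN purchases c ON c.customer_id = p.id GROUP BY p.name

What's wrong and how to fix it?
Bug: An inner join excludes parents with zero children

Fix: Use LEFT JOIN so parents without children still appear (COUNT(c.id) gives 0)

Corrected query:
SELECT p.name, COUNT(c.id) FROM customers p LEFT JOIN purchases c ON c.customer_id = p.id GROUP BY p.name

Result:
name  | COUNT(c.id)
------+------------
Bob   | 3          
Carol | 1          
Eve   | 2          
Frank | 1          
Grace | 0          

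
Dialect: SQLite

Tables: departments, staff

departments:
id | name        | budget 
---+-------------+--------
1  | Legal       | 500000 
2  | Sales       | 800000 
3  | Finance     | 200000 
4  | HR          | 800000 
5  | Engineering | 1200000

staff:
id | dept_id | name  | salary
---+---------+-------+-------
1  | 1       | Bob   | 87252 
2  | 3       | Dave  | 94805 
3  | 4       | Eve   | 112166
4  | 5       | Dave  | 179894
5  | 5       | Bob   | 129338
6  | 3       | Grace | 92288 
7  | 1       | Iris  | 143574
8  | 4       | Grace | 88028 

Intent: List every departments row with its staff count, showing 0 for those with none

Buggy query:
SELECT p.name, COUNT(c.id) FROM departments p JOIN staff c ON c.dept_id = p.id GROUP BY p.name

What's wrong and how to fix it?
Bug: INNER JOIN drops departments rows that have no matching staff rows

Fix: Switch to LEFT JOIN to retain unmatched parent rows

Corrected query:
SELECT p.name, COUNT(c.id) FROM departments p LEFT JOIN staff c ON c.dept_id = p.id GROUP BY p.name

Result:
name        | COUNT(c.id)
------------+------------
Engineering | 2          
Finance     | 2          
HR          | 2          
Legal       | 2          
Sales       | 0          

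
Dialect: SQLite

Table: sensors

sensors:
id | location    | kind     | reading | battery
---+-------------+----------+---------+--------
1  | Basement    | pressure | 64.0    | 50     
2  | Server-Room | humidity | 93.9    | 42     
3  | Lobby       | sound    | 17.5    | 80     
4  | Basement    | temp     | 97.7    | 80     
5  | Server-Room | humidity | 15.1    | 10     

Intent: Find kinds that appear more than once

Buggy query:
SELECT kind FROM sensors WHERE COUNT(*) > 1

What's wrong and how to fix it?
Bug: WHERE can't reference COUNT(*); aggregates are computed after WHERE

Fix: GROUP BY kind, then filter groups with HAVING COUNT(*) > 1

Corrected query:
SELECT kind FROM sensors GROUP BY kind HAVING COUNT(*) > 1

Result:
kind    
--------
humidity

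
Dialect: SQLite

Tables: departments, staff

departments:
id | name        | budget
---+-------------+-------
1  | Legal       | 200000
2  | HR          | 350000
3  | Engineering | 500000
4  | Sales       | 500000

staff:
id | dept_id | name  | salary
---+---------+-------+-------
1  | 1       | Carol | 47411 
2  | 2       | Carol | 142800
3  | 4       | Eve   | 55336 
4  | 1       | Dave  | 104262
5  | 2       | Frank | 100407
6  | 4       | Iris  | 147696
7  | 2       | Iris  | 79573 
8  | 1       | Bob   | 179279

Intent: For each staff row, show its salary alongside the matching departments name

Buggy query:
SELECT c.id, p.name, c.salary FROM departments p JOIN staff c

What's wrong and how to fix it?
Bug: JOIN with no ON clause produces a cartesian product; every staff row pairs with every departments row

Fix: Add ON c.dept_id = p.id to the JOIN

Corrected query:
SELECT c.id, p.name, c.salary FROM departments p JOIN staff c ON c.dept_id = p.id

Result:
id | name  | salary
---+-------+-------
1  | Legal | 47411 
2  | HR    | 142800
3  | Sales | 55336 
4  | Legal | 104262
5  | HR    | 100407
6  | Sales | 147696
7  | HR    | 79573 
8  | Legal | 179279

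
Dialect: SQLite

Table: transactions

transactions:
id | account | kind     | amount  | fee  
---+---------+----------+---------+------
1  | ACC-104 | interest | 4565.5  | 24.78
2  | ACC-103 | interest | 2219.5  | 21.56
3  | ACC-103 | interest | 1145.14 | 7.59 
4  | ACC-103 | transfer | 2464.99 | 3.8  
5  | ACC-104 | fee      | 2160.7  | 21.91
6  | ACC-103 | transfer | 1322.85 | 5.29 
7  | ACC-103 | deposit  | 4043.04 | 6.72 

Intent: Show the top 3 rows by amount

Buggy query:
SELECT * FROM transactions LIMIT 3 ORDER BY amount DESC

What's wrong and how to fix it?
Bug: LIMIT must come after ORDER BY

Fix: Swap the clauses: ORDER BY first, then LIMIT

Corrected query:
SELECT * FROM transactions ORDER BY amount DESC LIMIT 3

Result:
id | account | kind     | amount  | fee  
---+---------+----------+---------+------
1  | ACC-104 | interest | 4565.5  | 24.78
7  | ACC-103 | deposit  | 4043.04 | 6.72 
4  | ACC-103 | transfer | 2464.99 | 3.8  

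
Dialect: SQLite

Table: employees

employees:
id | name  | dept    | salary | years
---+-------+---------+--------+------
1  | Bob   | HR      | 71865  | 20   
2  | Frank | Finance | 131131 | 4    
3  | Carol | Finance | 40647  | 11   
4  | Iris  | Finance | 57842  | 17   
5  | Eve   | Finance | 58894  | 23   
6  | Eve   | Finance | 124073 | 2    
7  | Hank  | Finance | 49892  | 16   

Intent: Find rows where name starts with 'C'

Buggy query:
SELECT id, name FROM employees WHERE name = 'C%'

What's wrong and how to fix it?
Bug: '=' compares the literal string including the % character; pattern matching needs LIKE

Fix: Replace '=' with LIKE so 'C%' is treated as a pattern

Corrected query:
SELECT id, name FROM employees WHERE name LIKE 'C%'

Result:
id | name 
---+------
3  | Carol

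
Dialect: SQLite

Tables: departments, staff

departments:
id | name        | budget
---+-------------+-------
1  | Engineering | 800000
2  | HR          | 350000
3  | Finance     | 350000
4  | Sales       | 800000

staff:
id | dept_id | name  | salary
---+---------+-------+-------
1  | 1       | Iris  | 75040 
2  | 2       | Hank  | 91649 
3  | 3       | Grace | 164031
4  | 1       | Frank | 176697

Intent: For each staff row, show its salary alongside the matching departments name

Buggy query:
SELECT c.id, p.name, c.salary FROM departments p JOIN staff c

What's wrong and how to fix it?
Bug: JOIN with no ON clause produces a cartesian product; every staff row pairs with every departments row

Fix: Add ON c.dept_id = p.id to the JOIN

Corrected query:
SELECT c.id, p.name, c.salary FROM departments p JOIN staff c ON c.dept_id = p.id

Result:
id | name        | salary
---+-------------+-------
1  | Engineering | 75040 
2  | HR          | 91649 
3  | Finance     | 164031
4  | Engineering | 176697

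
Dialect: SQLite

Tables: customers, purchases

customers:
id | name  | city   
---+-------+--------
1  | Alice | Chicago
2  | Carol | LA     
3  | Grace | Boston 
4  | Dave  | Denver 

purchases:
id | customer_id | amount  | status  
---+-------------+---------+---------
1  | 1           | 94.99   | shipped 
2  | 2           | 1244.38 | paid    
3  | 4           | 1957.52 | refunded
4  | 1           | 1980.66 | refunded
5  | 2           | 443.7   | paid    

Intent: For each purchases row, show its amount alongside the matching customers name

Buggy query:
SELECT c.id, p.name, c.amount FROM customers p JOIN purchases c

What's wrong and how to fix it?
Bug: JOIN with no ON clause produces a cartesian product; every purchases row pairs with every customers row

Fix: Specify the join condition linking the foreign key to the parent id

Corrected query:
SELECT c.id, p.name, c.amount FROM customers p JOIN purchases c ON c.customer_id = p.id

Result:
id | name  | amount 
---+-------+--------
1  | Alice | 94.99  
2  | Carol | 1244.38
3  | Dave  | 1957.52
4  | Alice | 1980.66
5  | Carol | 443.7  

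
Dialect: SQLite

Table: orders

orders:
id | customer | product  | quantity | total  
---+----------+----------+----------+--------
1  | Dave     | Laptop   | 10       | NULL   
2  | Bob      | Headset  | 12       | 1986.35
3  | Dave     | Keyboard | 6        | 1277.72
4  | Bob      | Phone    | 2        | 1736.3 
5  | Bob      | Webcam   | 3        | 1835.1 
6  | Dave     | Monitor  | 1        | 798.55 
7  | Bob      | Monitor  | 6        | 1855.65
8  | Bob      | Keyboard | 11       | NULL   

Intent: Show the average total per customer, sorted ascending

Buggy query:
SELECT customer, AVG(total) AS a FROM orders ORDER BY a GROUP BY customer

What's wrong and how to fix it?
Bug: ORDER BY appears before GROUP BY; SQL clause order requires GROUP BY first

Fix: Reorder: SELECT … FROM … GROUP BY … ORDER BY …

Corrected query:
SELECT customer, AVG(total) AS a FROM orders GROUP BY customer ORDER BY a

Result:
customer | a       
---------+---------
Dave     | 1038.135
Bob      | 1853.35 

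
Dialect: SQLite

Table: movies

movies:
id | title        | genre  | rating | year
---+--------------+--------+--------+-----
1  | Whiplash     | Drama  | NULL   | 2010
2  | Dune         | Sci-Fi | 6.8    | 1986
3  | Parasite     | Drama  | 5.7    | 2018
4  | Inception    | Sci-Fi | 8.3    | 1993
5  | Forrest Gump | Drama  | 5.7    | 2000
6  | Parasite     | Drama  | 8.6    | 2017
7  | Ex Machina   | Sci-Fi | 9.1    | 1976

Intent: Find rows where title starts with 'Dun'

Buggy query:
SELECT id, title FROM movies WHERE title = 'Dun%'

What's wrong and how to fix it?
Bug: '=' compares the literal string including the % character; pattern matching needs LIKE

Fix: Replace '=' with LIKE so 'Dun%' is treated as a pattern

Corrected query:
SELECT id, title FROM movies WHERE title LIKE 'Dun%'

Result:
id | title
---+------
2  | Dune 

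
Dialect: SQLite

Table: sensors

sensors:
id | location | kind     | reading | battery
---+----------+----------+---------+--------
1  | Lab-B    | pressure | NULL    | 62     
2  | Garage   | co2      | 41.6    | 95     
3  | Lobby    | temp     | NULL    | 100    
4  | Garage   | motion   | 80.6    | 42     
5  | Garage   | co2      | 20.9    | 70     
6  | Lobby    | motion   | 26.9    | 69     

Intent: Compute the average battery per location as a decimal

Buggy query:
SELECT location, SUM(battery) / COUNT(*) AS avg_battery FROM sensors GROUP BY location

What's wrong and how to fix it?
Bug: SUM(battery) and COUNT(*) are both integers; the division truncates the fractional part

Fix: Cast one side to REAL so the division keeps the fractional part

Corrected query:
SELECT location, SUM(battery) * 1.0 / COUNT(*) AS avg_battery FROM sensors GROUP BY location

Result:
location | avg_battery
---------+------------
Garage   | 69         
Lab-B    | 62         
Lobby    | 84.5       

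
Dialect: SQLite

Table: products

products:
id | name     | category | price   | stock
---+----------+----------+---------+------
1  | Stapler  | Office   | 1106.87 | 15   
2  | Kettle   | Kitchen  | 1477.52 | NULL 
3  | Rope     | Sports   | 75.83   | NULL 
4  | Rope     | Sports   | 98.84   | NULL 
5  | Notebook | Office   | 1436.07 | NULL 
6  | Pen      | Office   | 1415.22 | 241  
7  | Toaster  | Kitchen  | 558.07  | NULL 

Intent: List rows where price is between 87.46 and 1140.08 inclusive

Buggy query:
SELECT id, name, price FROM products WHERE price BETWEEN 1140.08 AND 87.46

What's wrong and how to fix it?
Bug: The bounds are reversed; BETWEEN a AND b requires a <= b to match anything

Fix: Swap the bounds so the smaller value comes first

Corrected query:
SELECT id, name, price FROM products WHERE price BETWEEN 87.46 AND 1140.08

Result:
id | name    | price  
---+---------+--------
1  | Stapler | 1106.87
4  | Rope    | 98.84  
7  | Toaster | 558.07 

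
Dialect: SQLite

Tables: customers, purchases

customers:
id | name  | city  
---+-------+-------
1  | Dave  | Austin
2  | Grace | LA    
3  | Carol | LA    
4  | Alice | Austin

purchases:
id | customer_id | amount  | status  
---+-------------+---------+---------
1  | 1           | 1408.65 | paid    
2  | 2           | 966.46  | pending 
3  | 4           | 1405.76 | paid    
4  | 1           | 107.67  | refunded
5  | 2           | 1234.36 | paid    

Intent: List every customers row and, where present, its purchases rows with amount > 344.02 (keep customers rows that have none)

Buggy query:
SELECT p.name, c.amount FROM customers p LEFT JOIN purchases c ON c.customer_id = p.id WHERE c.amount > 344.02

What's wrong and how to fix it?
Bug: A WHERE condition on the right-hand table after LEFT JOIN drops unmatched parents

Fix: Move the right-table condition into the ON clause so unmatched parents are kept

Corrected query:
SELECT p.name, c.amount FROM customers p LEFT JOIN purchases c ON c.customer_id = p.id AND c.amount > 344.02

Result:
name  | amount 
------+--------
Dave  | 1408.65
Grace | 966.46 
Grace | 1234.36
Carol | NULL   
Alice | 1405.76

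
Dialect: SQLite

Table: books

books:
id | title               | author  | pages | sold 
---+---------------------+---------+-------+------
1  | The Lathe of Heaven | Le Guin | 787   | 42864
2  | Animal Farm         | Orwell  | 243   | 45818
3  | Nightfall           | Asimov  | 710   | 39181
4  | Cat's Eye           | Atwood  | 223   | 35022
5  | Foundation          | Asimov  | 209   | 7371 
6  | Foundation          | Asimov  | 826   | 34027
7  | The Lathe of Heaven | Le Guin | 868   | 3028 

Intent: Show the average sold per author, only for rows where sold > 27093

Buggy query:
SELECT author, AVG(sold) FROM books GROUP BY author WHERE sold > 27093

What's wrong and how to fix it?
Bug: WHERE cannot follow GROUP BY

Fix: Place WHERE between FROM and GROUP BY

Corrected query:
SELECT author, AVG(sold) FROM books WHERE sold > 27093 GROUP BY author

Result:
author  | AVG(sold)
--------+----------
Asimov  | 36604    
Atwood  | 35022    
Le Guin | 42864    
Orwell  | 45818    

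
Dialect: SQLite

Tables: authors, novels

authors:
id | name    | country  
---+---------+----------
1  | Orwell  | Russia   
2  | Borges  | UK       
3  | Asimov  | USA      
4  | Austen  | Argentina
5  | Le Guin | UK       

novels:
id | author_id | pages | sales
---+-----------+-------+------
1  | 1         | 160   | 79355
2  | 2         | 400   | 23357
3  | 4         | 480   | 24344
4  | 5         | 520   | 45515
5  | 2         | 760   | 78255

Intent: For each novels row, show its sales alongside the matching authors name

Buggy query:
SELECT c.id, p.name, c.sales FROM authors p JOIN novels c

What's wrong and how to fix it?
Bug: Missing join condition: each novels row is matched to all authors rows instead of just its own

Fix: Specify the join condition linking the foreign key to the parent id

Corrected query:
SELECT c.id, p.name, c.sales FROM authors p JOIN novels c ON c.author_id = p.id

Result:
id | name    | sales
---+---------+------
1  | Orwell  | 79355
2  | Borges  | 23357
3  | Austen  | 24344
4  | Le Guin | 45515
5  | Borges  | 78255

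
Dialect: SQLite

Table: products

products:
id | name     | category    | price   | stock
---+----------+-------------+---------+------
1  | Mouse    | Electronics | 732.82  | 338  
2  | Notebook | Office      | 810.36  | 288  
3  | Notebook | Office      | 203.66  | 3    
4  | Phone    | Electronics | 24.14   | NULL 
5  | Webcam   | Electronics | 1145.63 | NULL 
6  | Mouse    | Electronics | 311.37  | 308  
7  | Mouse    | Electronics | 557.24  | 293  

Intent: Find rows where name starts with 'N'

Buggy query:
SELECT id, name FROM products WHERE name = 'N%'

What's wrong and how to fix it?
Bug: Wildcards only work with LIKE; '=' treats '%' as a literal character

Fix: Use LIKE for wildcard pattern matching

Corrected query:
SELECT id, name FROM products WHERE name LIKE 'N%'

Result:
id | name    
---+---------
2  | Notebook
3  | Notebook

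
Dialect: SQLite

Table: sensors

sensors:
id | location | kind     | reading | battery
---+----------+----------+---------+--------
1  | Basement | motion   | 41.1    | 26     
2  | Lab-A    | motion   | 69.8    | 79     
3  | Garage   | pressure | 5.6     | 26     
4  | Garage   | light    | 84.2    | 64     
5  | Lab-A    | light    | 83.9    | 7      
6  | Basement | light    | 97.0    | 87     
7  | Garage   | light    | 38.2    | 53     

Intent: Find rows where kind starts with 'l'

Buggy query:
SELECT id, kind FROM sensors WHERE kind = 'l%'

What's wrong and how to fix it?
Bug: Wildcards only work with LIKE; '=' treats '%' as a literal character

Fix: Replace '=' with LIKE so 'l%' is treated as a pattern

Corrected query:
SELECT id, kind FROM sensors WHERE kind LIKE 'l%'

Result:
id | kind 
---+------
4  | light
5  | light
6  | light
7  | light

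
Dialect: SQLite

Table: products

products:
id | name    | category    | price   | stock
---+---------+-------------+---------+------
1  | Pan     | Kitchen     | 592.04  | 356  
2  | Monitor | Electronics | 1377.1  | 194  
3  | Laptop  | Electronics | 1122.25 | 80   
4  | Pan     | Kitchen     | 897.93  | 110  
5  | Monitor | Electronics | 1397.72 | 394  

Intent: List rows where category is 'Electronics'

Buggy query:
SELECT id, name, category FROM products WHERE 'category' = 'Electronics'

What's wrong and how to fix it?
Bug: Single quotes denote string literals in SQL; the column name is being compared as a constant string

Fix: Reference the column as category without single quotes

Corrected query:
SELECT id, name, category FROM products WHERE category = 'Electronics'

Result:
id | name    | category   
---+---------+------------
2  | Monitor | Electronics
3  | Laptop  | Electronics
5  | Monitor | Electronics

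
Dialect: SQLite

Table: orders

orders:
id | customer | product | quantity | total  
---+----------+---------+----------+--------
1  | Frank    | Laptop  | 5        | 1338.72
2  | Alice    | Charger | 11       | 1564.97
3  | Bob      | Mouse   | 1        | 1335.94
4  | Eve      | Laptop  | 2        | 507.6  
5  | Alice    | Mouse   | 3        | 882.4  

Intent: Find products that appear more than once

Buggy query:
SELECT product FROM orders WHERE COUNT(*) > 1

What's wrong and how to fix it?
Bug: WHERE can't reference COUNT(*); aggregates are computed after WHERE

Fix: Group first, then use HAVING for the count condition

Corrected query:
SELECT product FROM orders GROUP BY product HAVING COUNT(*) > 1

Result:
product
-------
Laptop 
Mouse  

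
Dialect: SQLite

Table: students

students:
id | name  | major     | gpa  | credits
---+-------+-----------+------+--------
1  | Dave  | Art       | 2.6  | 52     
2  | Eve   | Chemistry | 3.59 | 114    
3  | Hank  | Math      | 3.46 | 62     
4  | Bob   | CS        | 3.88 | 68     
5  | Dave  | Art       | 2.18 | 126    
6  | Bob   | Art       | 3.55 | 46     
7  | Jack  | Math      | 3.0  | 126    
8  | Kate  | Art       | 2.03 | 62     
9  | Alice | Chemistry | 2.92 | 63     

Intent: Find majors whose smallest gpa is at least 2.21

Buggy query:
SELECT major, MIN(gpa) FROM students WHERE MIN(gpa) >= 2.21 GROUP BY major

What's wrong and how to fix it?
Bug: Aggregates like MIN are computed per group after WHERE runs

Fix: Use HAVING for the per-group MIN condition

Corrected query:
SELECT major, MIN(gpa) FROM students GROUP BY major HAVING MIN(gpa) >= 2.21

Result:
major     | MIN(gpa)
----------+---------
CS        | 3.88    
Chemistry | 2.92    
Math      | 3       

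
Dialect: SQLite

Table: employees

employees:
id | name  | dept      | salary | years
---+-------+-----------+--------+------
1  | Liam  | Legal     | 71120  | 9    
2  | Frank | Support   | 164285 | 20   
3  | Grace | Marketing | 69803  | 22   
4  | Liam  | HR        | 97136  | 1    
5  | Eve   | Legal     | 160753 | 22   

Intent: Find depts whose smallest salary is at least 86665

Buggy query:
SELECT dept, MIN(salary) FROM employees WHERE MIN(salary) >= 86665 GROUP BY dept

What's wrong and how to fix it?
Bug: MIN() in WHERE is a misuse of aggregate

Fix: Use HAVING for the per-group MIN condition

Corrected query:
SELECT dept, MIN(salary) FROM employees GROUP BY dept HAVING MIN(salary) >= 86665

Result:
dept    | MIN(salary)
--------+------------
HR      | 97136      
Support | 164285     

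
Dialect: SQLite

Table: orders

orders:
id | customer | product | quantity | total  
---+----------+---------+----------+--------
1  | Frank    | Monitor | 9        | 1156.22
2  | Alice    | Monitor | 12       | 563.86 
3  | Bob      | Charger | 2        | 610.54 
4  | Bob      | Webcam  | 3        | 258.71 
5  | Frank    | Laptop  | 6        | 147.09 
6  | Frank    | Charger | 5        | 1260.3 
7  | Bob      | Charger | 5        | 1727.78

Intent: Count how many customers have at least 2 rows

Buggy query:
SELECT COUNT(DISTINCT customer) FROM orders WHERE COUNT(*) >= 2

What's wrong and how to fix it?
Bug: WHERE filters individual rows, not groups, so a group-level COUNT is invalid there

Fix: Group first with HAVING COUNT(*) >= 2, then COUNT the resulting groups

Corrected query:
SELECT COUNT(*) FROM (SELECT customer FROM orders GROUP BY customer HAVING COUNT(*) >= 2)

Result:
COUNT(*)
--------
2       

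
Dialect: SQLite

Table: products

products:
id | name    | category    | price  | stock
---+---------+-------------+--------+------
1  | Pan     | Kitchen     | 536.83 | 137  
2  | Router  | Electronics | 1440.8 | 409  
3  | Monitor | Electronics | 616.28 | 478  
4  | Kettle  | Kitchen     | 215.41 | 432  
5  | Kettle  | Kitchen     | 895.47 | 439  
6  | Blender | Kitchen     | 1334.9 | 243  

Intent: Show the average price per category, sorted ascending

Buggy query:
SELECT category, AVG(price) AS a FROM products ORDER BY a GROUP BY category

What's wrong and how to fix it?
Bug: GROUP BY must precede ORDER BY

Fix: Move ORDER BY to the end, after GROUP BY

Corrected query:
SELECT category, AVG(price) AS a FROM products GROUP BY category ORDER BY a

Result:
category    | a       
------------+---------
Kitchen     | 745.6525
Electronics | 1028.54 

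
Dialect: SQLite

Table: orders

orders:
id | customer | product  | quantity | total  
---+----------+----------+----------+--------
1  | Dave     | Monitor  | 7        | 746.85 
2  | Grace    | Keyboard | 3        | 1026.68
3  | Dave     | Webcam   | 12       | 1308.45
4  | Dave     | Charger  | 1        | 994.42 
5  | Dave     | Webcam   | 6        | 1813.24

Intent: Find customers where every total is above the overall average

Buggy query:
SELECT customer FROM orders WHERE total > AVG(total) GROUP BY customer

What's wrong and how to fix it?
Bug: WHERE evaluates per row before aggregation, so AVG() is unavailable

Fix: Use a subquery for AVG and a HAVING MIN(...) filter so the condition holds for every row in the group

Corrected query:
SELECT customer FROM orders GROUP BY customer HAVING MIN(total) > (SELECT AVG(total) FROM orders)

Result:
(no rows)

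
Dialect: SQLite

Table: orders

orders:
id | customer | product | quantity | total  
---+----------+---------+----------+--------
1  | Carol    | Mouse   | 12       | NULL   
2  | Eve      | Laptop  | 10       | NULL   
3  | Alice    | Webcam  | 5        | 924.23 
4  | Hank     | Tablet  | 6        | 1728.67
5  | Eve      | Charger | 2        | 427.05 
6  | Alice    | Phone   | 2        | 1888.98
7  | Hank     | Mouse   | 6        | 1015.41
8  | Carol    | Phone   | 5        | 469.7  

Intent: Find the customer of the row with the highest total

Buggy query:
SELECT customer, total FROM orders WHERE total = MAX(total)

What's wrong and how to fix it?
Bug: MAX(total) is an aggregate and cannot be used directly in WHERE

Fix: Wrap MAX in a scalar subquery so WHERE compares against a single value

Corrected query:
SELECT customer, total FROM orders WHERE total = (SELECT MAX(total) FROM orders)

Result:
customer | total  
---------+--------
Alice    | 1888.98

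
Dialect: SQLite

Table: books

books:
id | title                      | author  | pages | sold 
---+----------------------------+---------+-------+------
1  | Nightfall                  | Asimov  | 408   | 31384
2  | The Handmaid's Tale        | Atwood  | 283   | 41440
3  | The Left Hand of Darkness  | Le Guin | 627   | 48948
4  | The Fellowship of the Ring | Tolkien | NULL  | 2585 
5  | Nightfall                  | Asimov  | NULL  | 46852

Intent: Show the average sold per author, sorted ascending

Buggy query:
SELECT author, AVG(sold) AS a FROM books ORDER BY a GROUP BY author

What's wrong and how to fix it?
Bug: GROUP BY must precede ORDER BY

Fix: Move ORDER BY to the end, after GROUP BY

Corrected query:
SELECT author, AVG(sold) AS a FROM books GROUP BY author ORDER BY a

Result:
author  | a    
--------+------
Tolkien | 2585 
Asimov  | 39118
Atwood  | 41440
Le Guin | 48948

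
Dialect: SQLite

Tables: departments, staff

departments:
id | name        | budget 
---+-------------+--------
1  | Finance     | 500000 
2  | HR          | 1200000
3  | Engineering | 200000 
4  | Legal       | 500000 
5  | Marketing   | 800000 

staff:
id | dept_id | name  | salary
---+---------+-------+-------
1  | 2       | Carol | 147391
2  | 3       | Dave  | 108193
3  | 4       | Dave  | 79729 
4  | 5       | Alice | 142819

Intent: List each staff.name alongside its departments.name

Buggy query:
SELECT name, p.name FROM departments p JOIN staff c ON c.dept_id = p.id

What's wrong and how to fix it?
Bug: 'name' exists in both joined tables, so the database can't tell which one is meant

Fix: Qualify the column with its table alias (c.name)

Corrected query:
SELECT c.name, p.name FROM departments p JOIN staff c ON c.dept_id = p.id

Result:
name  | name       
------+------------
Carol | HR         
Dave  | Engineering
Dave  | Legal      
Alice | Marketing  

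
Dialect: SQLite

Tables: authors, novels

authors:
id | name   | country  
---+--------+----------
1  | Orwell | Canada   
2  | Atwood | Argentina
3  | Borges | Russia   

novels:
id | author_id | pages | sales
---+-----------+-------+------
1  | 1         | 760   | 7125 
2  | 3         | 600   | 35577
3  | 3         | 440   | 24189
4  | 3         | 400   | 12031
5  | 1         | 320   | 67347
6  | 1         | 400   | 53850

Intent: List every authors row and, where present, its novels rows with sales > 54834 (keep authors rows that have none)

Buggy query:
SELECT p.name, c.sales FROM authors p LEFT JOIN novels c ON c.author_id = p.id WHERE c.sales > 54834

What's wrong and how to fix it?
Bug: Filtering c.sales in WHERE discards the NULL rows produced by LEFT JOIN, turning it into an inner join

Fix: Move the right-table condition into the ON clause so unmatched parents are kept

Corrected query:
SELECT p.name, c.sales FROM authors p LEFT JOIN novels c ON c.author_id = p.id AND c.sales > 54834

Result:
name   | sales
-------+------
Orwell | 67347
Atwood | NULL 
Borges | NULL 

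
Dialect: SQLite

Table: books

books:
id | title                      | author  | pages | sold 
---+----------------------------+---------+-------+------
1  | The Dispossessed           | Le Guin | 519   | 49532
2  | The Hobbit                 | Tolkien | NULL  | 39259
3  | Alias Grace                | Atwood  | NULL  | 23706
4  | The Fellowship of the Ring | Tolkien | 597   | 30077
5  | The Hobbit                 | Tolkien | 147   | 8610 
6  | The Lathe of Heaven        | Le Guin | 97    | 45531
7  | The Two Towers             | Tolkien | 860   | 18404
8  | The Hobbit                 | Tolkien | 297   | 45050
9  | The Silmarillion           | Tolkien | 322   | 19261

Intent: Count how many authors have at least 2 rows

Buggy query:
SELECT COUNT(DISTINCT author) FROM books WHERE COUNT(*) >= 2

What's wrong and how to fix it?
Bug: COUNT(*) cannot appear in WHERE; the per-group count doesn't exist yet

Fix: Group first with HAVING COUNT(*) >= 2, then COUNT the resulting groups

Corrected query:
SELECT COUNT(*) FROM (SELECT author FROM books GROUP BY author HAVING COUNT(*) >= 2)

Result:
COUNT(*)
--------
2       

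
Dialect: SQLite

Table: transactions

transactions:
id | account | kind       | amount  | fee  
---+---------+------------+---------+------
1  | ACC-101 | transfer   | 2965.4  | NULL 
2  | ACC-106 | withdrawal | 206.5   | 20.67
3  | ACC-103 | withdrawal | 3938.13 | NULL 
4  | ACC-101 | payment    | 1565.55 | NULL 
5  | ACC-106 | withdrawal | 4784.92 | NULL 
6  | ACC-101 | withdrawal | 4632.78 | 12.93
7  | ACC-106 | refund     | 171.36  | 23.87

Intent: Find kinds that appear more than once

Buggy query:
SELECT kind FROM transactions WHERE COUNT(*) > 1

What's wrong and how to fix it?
Bug: WHERE can't reference COUNT(*); aggregates are computed after WHERE

Fix: Group first, then use HAVING for the count condition

Corrected query:
SELECT kind FROM transactions GROUP BY kind HAVING COUNT(*) > 1

Result:
kind      
----------
withdrawal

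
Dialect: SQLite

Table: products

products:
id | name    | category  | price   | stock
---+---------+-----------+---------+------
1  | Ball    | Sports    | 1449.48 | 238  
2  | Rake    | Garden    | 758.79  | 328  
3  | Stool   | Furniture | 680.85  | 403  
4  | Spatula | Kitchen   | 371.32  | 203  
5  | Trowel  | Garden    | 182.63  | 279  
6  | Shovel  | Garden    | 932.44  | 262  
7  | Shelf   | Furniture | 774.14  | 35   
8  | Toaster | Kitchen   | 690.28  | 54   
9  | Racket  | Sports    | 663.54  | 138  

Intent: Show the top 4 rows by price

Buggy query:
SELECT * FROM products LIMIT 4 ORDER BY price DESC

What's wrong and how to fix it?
Bug: LIMIT must come after ORDER BY

Fix: Swap the clauses: ORDER BY first, then LIMIT

Corrected query:
SELECT * FROM products ORDER BY price DESC LIMIT 4

Result:
id | name   | category  | price   | stock
---+--------+-----------+---------+------
1  | Ball   | Sports    | 1449.48 | 238  
6  | Shovel | Garden    | 932.44  | 262  
7  | Shelf  | Furniture | 774.14  | 35   
2  | Rake   | Garden    | 758.79  | 328  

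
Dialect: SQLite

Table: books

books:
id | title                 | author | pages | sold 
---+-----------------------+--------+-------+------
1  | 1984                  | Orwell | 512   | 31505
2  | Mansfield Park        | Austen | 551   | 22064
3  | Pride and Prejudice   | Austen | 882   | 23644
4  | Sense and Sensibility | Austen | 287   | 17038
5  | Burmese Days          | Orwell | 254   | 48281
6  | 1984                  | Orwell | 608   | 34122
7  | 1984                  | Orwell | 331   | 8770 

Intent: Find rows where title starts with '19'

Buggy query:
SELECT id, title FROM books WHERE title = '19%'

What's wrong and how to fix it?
Bug: Wildcards only work with LIKE; '=' treats '%' as a literal character

Fix: Use LIKE for wildcard pattern matching

Corrected query:
SELECT id, title FROM books WHERE title LIKE '19%'

Result:
id | title
---+------
1  | 1984 
6  | 1984 
7  | 1984 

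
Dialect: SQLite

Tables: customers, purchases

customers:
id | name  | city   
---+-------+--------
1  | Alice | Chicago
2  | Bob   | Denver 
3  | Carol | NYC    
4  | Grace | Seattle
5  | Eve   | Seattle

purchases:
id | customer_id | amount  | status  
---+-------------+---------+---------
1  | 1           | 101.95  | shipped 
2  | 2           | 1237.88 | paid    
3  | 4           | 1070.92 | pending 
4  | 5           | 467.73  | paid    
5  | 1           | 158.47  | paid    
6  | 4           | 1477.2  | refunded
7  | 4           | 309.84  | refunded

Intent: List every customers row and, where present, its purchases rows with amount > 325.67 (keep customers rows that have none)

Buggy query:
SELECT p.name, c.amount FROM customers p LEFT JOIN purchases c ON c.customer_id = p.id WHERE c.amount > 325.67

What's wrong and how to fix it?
Bug: Filtering c.amount in WHERE discards the NULL rows produced by LEFT JOIN, turning it into an inner join

Fix: Put 'c.amount > 325.67' in the JOIN's ON clause instead of WHERE

Corrected query:
SELECT p.name, c.amount FROM customers p LEFT JOIN purchases c ON c.customer_id = p.id AND c.amount > 325.67

Result:
name  | amount 
------+--------
Alice | NULL   
Bob   | 1237.88
Carol | NULL   
Grace | 1070.92
Grace | 1477.2 
Eve   | 467.73 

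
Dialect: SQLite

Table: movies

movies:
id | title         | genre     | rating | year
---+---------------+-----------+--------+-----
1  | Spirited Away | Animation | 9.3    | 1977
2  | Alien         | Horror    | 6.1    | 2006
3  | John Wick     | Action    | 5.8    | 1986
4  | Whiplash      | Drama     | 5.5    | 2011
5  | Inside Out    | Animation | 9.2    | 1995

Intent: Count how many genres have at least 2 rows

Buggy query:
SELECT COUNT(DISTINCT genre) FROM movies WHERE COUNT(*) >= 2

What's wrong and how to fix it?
Bug: COUNT(*) cannot appear in WHERE; the per-group count doesn't exist yet

Fix: Group first with HAVING COUNT(*) >= 2, then COUNT the resulting groups

Corrected query:
SELECT COUNT(*) FROM (SELECT genre FROM movies GROUP BY genre HAVING COUNT(*) >= 2)

Result:
COUNT(*)
--------
1       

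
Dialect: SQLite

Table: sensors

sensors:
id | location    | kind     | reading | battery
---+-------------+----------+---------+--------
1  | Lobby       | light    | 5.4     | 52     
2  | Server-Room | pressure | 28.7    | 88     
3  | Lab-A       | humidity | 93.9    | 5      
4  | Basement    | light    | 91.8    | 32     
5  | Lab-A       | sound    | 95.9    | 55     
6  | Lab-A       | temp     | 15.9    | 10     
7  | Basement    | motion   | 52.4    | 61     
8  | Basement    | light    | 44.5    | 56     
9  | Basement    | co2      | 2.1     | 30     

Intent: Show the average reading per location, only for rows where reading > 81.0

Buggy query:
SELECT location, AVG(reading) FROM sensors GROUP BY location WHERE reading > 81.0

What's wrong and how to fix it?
Bug: WHERE cannot follow GROUP BY

Fix: Place WHERE between FROM and GROUP BY

Corrected query:
SELECT location, AVG(reading) FROM sensors WHERE reading > 81.0 GROUP BY location

Result:
location | AVG(reading)
---------+-------------
Basement | 91.8        
Lab-A    | 94.9        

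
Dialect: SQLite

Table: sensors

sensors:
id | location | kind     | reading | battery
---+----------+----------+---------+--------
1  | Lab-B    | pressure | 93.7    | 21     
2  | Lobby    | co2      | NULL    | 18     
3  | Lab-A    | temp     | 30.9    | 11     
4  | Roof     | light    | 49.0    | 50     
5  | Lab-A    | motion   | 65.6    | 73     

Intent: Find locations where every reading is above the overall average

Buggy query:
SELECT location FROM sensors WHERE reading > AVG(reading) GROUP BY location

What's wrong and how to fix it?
Bug: AVG() is an aggregate; it can't sit directly in WHERE

Fix: Compute the overall average in a scalar subquery and compare each group's MIN against it in HAVING

Corrected query:
SELECT location FROM sensors GROUP BY location HAVING MIN(reading) > (SELECT AVG(reading) FROM sensors)

Result:
location
--------
Lab-B   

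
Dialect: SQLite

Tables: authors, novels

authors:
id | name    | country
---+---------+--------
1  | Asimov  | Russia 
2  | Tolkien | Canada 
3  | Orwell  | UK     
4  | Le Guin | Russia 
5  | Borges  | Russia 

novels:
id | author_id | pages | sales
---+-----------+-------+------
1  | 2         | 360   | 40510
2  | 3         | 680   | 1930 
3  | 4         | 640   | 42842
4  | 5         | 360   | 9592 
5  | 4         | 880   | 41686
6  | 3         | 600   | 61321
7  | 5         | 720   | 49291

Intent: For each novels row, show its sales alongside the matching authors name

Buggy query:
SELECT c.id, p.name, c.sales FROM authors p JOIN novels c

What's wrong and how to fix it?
Bug: JOIN with no ON clause produces a cartesian product; every novels row pairs with every authors row

Fix: Add ON c.author_id = p.id to the JOIN

Corrected query:
SELECT c.id, p.name, c.sales FROM authors p JOIN novels c ON c.author_id = p.id

Result:
id | name    | sales
---+---------+------
1  | Tolkien | 40510
2  | Orwell  | 1930 
3  | Le Guin | 42842
4  | Borges  | 9592 
5  | Le Guin | 41686
6  | Orwell  | 61321
7  | Borges  | 49291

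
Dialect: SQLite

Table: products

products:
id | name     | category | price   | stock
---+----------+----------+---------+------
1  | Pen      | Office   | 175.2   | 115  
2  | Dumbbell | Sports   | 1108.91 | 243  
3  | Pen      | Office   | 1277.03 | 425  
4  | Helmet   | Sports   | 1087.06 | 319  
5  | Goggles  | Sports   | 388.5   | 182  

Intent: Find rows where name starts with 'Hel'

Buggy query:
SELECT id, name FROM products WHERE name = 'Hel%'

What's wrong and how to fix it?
Bug: '=' compares the literal string including the % character; pattern matching needs LIKE

Fix: Use LIKE for wildcard pattern matching

Corrected query:
SELECT id, name FROM products WHERE name LIKE 'Hel%'

Result:
id | name  
---+-------
4  | Helmet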